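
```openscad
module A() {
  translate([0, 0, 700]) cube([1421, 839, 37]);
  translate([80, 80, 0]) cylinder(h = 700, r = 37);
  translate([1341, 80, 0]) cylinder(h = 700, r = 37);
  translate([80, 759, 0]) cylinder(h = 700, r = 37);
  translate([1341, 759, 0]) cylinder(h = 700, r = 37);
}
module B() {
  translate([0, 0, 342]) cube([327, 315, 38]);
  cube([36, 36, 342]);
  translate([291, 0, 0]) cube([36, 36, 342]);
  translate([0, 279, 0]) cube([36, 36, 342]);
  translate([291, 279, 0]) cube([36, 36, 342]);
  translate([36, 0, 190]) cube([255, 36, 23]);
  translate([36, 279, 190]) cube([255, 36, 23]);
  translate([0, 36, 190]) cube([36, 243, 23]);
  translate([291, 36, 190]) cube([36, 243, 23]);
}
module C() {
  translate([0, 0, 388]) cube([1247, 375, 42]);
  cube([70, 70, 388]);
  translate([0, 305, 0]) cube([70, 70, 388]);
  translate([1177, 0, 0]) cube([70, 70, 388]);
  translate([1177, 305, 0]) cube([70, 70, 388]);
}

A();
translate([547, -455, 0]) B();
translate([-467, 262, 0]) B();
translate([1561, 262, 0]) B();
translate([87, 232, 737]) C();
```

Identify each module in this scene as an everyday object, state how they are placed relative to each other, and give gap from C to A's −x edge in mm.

The bench's min-x is at 87; the table's min-x is 0; gap = 87 mm.

A is a table. B is a stool. C is a bench. Three stools sit around the table at the −y, −x, +x sides. The bench is on top of the table, centred. The gap from the bench to the table's −x edge is 87 mm.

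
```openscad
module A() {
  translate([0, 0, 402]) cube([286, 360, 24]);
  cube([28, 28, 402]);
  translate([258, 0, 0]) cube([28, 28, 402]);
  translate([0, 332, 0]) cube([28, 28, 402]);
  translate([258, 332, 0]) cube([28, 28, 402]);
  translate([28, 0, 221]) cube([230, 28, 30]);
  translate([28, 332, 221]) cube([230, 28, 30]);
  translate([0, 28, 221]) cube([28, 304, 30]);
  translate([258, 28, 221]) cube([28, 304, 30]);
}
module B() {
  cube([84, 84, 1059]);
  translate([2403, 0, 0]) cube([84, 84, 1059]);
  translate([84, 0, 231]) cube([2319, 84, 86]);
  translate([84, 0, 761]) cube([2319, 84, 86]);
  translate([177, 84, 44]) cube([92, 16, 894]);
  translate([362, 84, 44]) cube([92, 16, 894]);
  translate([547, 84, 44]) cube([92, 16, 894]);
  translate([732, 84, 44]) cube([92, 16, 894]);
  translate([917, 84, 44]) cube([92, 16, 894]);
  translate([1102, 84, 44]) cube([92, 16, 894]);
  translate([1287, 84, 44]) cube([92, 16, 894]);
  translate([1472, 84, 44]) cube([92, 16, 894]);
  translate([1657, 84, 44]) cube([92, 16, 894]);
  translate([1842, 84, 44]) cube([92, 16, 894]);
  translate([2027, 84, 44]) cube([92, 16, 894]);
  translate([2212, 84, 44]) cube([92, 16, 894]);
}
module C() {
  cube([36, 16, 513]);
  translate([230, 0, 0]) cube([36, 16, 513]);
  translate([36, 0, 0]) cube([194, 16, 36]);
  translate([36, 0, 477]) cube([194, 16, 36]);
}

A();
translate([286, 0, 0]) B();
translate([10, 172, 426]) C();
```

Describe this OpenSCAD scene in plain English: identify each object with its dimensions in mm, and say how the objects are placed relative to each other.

A is a simple wooden stool: a rectangular seat 286 mm (x) by 360 mm (y), 24 mm thick, top face at z = 426 mm, on four square legs, each 28×28 mm in cross-section. The legs rest on z = 0, each flush with a corner of the seat. Four stretchers, 28 mm wide and 30 mm tall, connect adjacent legs with their undersides at z = 221 mm, each running between the inner faces of the legs it joins and aligned with the legs' outer faces on the other axis.

B is a fence section. Two 84×84 mm posts, 1059 mm tall, stand on the floor with a clear span of 2319 mm between their inner faces. Two horizontal rails of 84×86 mm section span the gap between the posts with their undersides at z = 231 mm and z = 761 mm, flush with the posts' −y face. 12 pickets, each 92 mm wide, 16 mm thick and 894 mm tall, are fixed to the +y face of the rails with their bottoms at z = 44 mm, evenly spaced across the span with equal gaps (rounded down to the nearest mm) at the −x end and between each pair — any rounding remainder accumulates at the +x end.

C is a rectangular picture frame lying in the x–z plane (depth along y). The opening is 194 mm wide (x) by 441 mm tall (z), surrounded by a border 36 mm wide on all four sides. The frame is 16 mm deep and is made of two full-height vertical stiles with two horizontal rails fitted between them.

The fence section is against the stool's +x side, with their −y faces flush. The picture frame is on top of the stool, centred.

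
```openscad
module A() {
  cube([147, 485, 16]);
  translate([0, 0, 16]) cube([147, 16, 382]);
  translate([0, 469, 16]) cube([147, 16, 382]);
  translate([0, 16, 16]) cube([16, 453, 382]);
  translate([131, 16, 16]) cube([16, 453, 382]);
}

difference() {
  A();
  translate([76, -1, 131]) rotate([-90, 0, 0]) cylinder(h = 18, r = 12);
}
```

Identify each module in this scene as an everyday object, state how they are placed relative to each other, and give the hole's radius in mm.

A is an open box. The open box has a circular hole through its front wall. The hole's radius is 12 mm.

The subtracted cylinder has r = 12 mm.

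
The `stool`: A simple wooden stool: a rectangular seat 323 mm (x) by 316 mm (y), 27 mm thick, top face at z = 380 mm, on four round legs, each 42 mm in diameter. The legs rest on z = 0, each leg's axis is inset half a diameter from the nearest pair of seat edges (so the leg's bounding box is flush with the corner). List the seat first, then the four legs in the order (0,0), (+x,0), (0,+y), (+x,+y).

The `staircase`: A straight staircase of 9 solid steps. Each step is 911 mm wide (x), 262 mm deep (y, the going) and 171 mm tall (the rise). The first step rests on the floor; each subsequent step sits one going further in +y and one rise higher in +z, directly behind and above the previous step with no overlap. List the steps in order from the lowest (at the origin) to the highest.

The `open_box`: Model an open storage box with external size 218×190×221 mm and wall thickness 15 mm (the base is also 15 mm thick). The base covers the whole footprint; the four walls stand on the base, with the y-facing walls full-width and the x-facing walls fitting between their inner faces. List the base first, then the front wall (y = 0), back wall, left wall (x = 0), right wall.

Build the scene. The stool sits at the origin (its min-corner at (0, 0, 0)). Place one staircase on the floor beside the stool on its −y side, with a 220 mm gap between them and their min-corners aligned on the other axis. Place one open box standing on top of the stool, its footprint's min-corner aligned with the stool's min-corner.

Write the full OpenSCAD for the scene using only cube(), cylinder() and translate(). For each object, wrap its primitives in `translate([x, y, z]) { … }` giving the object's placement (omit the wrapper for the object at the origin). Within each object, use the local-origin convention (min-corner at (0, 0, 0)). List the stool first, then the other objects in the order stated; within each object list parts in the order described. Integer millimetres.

translate([0, 0, 353]) cube([323, 316, 27]);
translate([21, 21, 0]) cylinder(h = 353, r = 21);
translate([302, 21, 0]) cylinder(h = 353, r = 21);
translate([21, 295, 0]) cylinder(h = 353, r = 21);
translate([302, 295, 0]) cylinder(h = 353, r = 21);
translate([0, -2578, 0]) {
  cube([911, 262, 171]);
  translate([0, 262, 171]) cube([911, 262, 171]);
  translate([0, 524, 342]) cube([911, 262, 171]);
  translate([0, 786, 513]) cube([911, 262, 171]);
  translate([0, 1048, 684]) cube([911, 262, 171]);
  translate([0, 1310, 855]) cube([911, 262, 171]);
  translate([0, 1572, 1026]) cube([911, 262, 171]);
  translate([0, 1834, 1197]) cube([911, 262, 171]);
  translate([0, 2096, 1368]) cube([911, 262, 171]);
}
translate([0, 0, 380]) {
  cube([218, 190, 15]);
  translate([0, 0, 15]) cube([218, 15, 206]);
  translate([0, 175, 15]) cube([218, 15, 206]);
  translate([0, 15, 15]) cube([15, 160, 206]);
  translate([203, 15, 15]) cube([15, 160, 206]);
}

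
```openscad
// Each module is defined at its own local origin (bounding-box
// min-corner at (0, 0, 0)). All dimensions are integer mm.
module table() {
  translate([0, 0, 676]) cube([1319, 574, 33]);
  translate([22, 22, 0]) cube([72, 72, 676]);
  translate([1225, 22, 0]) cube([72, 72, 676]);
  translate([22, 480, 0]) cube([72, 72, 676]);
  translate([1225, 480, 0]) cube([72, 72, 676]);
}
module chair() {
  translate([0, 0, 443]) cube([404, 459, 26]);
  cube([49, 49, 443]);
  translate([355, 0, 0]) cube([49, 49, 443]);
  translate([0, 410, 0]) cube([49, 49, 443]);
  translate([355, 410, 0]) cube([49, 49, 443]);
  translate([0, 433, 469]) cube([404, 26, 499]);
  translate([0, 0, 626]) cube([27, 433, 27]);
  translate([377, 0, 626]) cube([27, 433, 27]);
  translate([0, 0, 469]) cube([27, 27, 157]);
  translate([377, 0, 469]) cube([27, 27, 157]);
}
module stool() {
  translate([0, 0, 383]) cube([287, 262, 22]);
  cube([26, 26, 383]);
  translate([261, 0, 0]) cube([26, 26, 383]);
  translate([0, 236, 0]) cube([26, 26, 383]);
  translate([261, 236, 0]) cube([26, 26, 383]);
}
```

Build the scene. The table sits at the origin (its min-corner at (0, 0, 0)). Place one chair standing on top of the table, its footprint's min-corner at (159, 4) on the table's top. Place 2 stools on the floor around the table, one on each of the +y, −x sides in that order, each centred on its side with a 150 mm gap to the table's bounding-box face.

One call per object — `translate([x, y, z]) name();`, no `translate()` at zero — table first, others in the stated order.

table();
translate([159, 4, 709]) chair();
translate([516, 724, 0]) stool();
translate([-437, 156, 0]) stool();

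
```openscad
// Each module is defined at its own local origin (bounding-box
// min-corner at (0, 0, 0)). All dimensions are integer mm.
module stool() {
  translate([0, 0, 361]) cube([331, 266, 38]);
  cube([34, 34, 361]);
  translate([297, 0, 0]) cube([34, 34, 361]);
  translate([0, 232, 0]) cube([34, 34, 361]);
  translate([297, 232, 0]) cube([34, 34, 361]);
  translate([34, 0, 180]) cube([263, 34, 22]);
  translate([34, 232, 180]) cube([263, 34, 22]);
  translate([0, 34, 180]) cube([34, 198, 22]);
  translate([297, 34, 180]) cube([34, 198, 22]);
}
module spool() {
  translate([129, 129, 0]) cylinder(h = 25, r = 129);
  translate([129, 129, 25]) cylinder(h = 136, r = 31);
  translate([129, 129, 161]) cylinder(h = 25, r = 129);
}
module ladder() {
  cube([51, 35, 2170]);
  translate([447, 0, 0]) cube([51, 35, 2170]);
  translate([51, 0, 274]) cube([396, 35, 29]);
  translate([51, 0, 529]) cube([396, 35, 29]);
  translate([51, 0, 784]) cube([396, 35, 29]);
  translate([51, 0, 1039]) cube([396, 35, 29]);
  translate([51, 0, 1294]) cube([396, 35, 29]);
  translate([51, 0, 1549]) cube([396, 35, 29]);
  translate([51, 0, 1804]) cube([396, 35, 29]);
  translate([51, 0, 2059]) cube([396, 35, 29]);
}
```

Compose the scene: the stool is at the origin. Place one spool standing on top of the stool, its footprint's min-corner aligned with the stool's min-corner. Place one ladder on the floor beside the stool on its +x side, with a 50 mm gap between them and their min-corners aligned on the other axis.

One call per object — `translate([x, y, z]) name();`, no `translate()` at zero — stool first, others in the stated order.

stool();
translate([0, 0, 399]) spool();
translate([381, 0, 0]) ladder();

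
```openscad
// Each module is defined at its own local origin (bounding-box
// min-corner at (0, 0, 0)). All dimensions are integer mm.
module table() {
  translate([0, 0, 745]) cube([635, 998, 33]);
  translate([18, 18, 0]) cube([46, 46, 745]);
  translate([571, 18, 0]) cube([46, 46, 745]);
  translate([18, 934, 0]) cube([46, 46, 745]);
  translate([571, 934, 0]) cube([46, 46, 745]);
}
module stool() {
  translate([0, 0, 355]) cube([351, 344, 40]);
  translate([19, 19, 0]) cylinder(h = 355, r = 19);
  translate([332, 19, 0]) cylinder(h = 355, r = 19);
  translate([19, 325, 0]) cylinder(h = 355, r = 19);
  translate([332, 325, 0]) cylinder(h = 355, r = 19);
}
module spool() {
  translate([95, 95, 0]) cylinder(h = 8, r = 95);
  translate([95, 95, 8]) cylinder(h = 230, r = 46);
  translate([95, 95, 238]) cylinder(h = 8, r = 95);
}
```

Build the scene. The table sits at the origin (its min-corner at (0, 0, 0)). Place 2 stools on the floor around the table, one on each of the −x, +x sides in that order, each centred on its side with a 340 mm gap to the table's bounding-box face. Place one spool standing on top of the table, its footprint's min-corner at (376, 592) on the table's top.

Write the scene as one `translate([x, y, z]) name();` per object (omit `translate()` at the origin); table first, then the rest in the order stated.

table();
translate([-691, 327, 0]) stool();
translate([975, 327, 0]) stool();
translate([376, 592, 778]) spool();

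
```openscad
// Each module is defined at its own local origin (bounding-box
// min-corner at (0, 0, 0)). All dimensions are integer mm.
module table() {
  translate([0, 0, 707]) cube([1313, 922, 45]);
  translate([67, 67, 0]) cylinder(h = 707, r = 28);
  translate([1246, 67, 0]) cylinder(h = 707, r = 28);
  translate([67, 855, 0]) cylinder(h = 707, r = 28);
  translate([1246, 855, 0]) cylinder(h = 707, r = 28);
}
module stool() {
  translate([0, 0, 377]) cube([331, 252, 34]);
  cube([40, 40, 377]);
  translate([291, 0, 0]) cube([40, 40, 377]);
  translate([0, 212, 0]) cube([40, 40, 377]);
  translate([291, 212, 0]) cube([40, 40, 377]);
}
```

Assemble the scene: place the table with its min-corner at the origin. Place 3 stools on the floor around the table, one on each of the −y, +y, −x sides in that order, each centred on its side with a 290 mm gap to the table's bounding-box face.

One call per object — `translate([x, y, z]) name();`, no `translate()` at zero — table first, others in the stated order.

table();
translate([491, -542, 0]) stool();
translate([491, 1212, 0]) stool();
translate([-621, 335, 0]) stool();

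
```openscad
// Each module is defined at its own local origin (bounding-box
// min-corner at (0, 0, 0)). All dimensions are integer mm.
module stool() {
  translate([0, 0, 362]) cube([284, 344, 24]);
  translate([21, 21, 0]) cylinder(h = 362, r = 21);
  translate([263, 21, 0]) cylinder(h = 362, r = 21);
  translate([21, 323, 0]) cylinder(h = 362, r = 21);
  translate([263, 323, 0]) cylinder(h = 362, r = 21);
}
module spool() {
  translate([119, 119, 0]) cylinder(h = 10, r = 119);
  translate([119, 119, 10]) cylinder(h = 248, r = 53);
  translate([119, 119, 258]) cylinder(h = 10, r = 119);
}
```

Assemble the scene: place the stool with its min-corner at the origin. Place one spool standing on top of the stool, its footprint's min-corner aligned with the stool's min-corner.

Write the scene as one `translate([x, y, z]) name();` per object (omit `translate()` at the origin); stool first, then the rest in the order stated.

stool();
translate([0, 0, 386]) spool();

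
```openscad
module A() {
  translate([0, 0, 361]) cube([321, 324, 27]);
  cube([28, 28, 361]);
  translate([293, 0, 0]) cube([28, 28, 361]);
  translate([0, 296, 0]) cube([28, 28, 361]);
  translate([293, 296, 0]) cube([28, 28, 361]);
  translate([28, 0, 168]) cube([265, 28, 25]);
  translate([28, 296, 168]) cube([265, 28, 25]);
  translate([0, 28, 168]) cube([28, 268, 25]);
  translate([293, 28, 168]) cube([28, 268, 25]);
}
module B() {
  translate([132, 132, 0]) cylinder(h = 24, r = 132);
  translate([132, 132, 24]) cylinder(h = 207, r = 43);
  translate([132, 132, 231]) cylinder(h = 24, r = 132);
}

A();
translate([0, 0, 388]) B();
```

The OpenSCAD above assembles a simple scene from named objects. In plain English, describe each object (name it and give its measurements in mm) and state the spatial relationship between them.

A is a four-legged stool. The seat is a 321×324×27 mm slab whose top surface is at z = 388 mm; four square legs, each 28×28 mm in cross-section, run from the floor (z = 0) to the underside of the seat, each flush with a corner of the seat. Four stretchers, 28 mm wide and 25 mm tall, connect adjacent legs with their undersides at z = 168 mm, each running between the inner faces of the legs it joins and aligned with the legs' outer faces on the other axis.

B is a spool: two coaxial disc flanges of radius 132 mm and thickness 24 mm, joined by a core cylinder of radius 43 mm and height 207 mm. The lower flange rests on z = 0 and the three cylinders share a vertical axis.

The spool is on top of the stool.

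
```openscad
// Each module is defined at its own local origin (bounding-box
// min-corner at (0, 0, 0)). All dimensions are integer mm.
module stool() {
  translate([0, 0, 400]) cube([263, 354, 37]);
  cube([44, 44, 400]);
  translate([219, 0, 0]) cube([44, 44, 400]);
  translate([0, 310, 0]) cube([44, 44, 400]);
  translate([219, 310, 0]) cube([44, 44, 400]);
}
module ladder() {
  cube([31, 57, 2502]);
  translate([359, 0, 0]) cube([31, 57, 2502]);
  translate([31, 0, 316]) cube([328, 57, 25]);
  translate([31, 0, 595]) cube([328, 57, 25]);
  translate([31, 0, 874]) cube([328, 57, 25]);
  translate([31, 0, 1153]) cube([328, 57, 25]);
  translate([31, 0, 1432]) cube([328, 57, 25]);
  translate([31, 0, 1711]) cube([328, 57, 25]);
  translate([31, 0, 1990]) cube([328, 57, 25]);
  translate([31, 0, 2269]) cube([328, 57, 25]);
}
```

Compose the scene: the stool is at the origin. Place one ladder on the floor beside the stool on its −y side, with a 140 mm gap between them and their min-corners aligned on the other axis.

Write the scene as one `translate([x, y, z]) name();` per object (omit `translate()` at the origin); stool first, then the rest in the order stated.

stool();
translate([0, -197, 0]) ladder();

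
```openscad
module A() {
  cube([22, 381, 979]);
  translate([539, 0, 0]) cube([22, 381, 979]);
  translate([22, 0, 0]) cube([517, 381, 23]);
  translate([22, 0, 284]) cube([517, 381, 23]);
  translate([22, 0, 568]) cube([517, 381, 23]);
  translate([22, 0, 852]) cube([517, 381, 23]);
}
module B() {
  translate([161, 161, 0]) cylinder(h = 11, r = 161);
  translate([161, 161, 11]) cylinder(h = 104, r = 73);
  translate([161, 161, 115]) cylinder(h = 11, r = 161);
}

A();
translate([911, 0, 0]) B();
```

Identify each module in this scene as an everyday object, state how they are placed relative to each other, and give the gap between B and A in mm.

The spool's nearest face is 350 mm from the bookshelf's +x face.

A is a bookshelf. B is a spool. The spool is on the floor beside the bookshelf on its +x side. The gap between the spool and the bookshelf is 350 mm.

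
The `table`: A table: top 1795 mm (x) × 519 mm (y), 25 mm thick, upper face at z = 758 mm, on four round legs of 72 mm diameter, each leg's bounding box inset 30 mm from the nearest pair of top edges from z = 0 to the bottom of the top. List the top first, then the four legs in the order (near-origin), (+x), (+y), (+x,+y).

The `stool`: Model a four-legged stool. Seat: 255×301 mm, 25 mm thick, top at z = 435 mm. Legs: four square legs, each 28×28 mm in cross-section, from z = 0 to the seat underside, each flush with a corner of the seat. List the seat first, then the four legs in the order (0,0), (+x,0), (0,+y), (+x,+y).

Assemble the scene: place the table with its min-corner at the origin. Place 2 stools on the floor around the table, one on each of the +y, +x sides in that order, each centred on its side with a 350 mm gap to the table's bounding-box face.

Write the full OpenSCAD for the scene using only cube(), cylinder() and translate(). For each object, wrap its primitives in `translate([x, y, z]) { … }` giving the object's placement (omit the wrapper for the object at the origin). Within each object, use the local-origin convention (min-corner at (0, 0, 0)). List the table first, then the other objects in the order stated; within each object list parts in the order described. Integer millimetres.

translate([0, 0, 733]) cube([1795, 519, 25]);
translate([66, 66, 0]) cylinder(h = 733, r = 36);
translate([1729, 66, 0]) cylinder(h = 733, r = 36);
translate([66, 453, 0]) cylinder(h = 733, r = 36);
translate([1729, 453, 0]) cylinder(h = 733, r = 36);
translate([770, 869, 0]) {
  translate([0, 0, 410]) cube([255, 301, 25]);
  cube([28, 28, 410]);
  translate([227, 0, 0]) cube([28, 28, 410]);
  translate([0, 273, 0]) cube([28, 28, 410]);
  translate([227, 273, 0]) cube([28, 28, 410]);
}
translate([2145, 109, 0]) {
  translate([0, 0, 410]) cube([255, 301, 25]);
  cube([28, 28, 410]);
  translate([227, 0, 0]) cube([28, 28, 410]);
  translate([0, 273, 0]) cube([28, 28, 410]);
  translate([227, 273, 0]) cube([28, 28, 410]);
}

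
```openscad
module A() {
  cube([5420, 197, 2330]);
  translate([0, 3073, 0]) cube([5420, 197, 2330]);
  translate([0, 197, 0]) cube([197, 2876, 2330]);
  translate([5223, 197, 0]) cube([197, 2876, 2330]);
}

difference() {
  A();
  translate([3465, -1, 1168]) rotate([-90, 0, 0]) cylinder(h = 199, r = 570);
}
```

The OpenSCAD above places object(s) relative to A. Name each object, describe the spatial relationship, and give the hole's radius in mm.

A is a house frame. The house frame has a circular hole through its front wall. The hole's radius is 570 mm.

The subtracted cylinder has r = 570 mm.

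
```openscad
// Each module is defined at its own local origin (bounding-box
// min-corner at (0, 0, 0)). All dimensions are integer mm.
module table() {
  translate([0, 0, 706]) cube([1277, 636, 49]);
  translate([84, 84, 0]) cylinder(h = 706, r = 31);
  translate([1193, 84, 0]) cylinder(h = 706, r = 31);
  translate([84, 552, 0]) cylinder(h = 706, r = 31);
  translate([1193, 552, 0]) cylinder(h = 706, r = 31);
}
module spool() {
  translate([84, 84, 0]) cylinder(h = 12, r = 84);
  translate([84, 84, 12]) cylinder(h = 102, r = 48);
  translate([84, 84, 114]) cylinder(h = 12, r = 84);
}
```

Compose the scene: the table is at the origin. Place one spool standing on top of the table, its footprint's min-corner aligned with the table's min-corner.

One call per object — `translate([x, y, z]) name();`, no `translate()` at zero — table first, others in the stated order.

table();
translate([0, 0, 755]) spool();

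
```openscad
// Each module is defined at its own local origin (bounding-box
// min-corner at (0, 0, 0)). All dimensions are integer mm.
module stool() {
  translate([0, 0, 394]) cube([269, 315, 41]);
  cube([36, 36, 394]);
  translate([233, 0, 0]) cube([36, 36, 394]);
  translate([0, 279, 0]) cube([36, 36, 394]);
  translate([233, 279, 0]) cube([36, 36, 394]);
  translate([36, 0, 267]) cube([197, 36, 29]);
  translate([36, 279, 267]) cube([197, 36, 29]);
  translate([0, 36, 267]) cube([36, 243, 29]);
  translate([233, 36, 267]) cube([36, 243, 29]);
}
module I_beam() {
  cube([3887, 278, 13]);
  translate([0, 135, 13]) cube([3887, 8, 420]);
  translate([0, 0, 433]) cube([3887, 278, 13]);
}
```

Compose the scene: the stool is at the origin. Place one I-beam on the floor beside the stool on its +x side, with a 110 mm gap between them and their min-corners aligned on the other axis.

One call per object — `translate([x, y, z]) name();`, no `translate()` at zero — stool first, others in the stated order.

stool();
translate([379, 0, 0]) I_beam();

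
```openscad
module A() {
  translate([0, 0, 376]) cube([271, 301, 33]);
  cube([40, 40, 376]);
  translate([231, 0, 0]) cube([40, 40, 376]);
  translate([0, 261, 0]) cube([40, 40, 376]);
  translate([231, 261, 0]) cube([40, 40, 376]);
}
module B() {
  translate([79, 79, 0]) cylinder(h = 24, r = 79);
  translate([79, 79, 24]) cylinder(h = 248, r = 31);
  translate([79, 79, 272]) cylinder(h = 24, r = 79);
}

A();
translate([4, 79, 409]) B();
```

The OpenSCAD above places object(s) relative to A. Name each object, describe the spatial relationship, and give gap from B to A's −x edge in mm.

A is a stool. B is a spool. The spool is on top of the stool. The gap from the spool to the stool's −x edge is 4 mm.

The spool's min-x is at 4; the stool's min-x is 0; gap = 4 mm.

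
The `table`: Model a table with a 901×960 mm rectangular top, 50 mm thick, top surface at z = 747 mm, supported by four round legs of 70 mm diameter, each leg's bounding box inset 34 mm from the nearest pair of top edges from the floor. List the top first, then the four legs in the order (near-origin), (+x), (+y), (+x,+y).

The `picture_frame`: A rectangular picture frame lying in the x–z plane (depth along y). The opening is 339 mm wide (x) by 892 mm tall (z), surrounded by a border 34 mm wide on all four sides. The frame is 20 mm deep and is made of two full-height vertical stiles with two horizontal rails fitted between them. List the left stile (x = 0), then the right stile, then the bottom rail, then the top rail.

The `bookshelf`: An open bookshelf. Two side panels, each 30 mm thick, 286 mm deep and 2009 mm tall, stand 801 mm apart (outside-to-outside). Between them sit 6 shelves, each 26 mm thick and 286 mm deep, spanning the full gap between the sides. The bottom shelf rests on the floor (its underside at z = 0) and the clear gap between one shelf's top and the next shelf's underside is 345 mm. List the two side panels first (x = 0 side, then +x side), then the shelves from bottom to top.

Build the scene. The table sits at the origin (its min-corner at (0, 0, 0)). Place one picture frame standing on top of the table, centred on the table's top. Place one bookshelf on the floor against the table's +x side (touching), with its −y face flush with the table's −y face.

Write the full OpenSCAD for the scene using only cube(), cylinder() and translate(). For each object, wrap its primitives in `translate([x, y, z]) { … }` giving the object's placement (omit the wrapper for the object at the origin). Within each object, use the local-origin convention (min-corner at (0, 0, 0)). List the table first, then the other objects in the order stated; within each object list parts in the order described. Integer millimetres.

translate([0, 0, 697]) cube([901, 960, 50]);
translate([69, 69, 0]) cylinder(h = 697, r = 35);
translate([832, 69, 0]) cylinder(h = 697, r = 35);
translate([69, 891, 0]) cylinder(h = 697, r = 35);
translate([832, 891, 0]) cylinder(h = 697, r = 35);
translate([247, 470, 747]) {
  cube([34, 20, 960]);
  translate([373, 0, 0]) cube([34, 20, 960]);
  translate([34, 0, 0]) cube([339, 20, 34]);
  translate([34, 0, 926]) cube([339, 20, 34]);
}
translate([901, 0, 0]) {
  cube([30, 286, 2009]);
  translate([771, 0, 0]) cube([30, 286, 2009]);
  translate([30, 0, 0]) cube([741, 286, 26]);
  translate([30, 0, 371]) cube([741, 286, 26]);
  translate([30, 0, 742]) cube([741, 286, 26]);
  translate([30, 0, 1113]) cube([741, 286, 26]);
  translate([30, 0, 1484]) cube([741, 286, 26]);
  translate([30, 0, 1855]) cube([741, 286, 26]);
}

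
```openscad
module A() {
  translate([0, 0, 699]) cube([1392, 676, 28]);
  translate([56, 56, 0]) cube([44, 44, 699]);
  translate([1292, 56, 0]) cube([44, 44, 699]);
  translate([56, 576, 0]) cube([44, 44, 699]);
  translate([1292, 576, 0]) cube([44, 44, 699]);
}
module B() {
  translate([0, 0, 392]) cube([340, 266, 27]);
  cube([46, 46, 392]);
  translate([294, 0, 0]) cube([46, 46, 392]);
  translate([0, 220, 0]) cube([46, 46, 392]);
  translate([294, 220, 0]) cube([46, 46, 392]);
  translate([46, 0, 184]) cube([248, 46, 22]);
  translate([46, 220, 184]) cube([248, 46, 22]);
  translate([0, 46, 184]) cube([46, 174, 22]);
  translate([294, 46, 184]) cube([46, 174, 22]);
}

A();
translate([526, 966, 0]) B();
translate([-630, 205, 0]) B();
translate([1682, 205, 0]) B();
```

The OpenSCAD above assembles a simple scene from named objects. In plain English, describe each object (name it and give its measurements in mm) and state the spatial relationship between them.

A is a rectangular dining table. The top is 1392×676×28 mm with its upper surface at z = 727 mm. It stands on four 44×44 mm square legs, each inset 56 mm from the nearest pair of top edges, running from the floor to the underside of the top.

B is a simple wooden stool: a rectangular seat 340 mm (x) by 266 mm (y), 27 mm thick, top face at z = 419 mm, on four square legs, each 46×46 mm in cross-section. The legs rest on z = 0, each flush with a corner of the seat. Four stretchers, 46 mm wide and 22 mm tall, connect adjacent legs with their undersides at z = 184 mm, each running between the inner faces of the legs it joins and aligned with the legs' outer faces on the other axis.

Three stools sit around the table at the +y, −x, +x sides.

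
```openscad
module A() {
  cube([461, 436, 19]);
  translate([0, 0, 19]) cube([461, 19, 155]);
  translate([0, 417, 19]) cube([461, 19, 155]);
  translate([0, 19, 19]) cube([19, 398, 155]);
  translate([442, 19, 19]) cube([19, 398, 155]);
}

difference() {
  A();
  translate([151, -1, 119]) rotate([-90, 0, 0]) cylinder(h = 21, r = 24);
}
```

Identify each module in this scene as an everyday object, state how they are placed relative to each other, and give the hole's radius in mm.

The subtracted cylinder has r = 24 mm.

A is an open box. The open box has a circular hole through its front wall. The hole's radius is 24 mm.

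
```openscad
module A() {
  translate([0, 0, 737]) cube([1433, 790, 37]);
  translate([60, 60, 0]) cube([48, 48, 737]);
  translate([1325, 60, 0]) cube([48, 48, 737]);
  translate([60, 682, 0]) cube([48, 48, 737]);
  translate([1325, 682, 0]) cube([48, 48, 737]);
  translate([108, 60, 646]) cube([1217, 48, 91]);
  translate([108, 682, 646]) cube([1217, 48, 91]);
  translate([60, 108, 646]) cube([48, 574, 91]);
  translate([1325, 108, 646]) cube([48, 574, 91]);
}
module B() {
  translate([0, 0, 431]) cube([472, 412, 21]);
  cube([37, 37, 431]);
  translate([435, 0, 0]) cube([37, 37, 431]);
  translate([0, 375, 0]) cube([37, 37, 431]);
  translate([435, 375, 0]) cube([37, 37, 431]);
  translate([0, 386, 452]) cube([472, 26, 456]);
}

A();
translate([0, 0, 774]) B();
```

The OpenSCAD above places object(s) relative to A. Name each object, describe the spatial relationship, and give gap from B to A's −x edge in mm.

A is a table. B is a chair. The chair is on top of the table. The gap from the chair to the table's −x edge is 0 mm.

The chair's min-x is at 0; the table's min-x is 0; gap = 0 mm.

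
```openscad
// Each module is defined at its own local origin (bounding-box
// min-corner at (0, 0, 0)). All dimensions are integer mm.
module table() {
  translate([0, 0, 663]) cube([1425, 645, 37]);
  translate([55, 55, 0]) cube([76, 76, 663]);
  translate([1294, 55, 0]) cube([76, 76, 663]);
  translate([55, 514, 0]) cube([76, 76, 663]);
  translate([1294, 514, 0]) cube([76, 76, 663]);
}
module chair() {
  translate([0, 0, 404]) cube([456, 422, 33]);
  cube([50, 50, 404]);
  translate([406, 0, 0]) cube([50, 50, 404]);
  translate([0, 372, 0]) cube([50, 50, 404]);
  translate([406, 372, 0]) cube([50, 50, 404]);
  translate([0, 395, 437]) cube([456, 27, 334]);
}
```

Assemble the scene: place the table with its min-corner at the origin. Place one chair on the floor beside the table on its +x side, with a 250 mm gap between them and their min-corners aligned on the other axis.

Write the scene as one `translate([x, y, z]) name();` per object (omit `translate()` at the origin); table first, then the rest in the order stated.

table();
translate([1675, 0, 0]) chair();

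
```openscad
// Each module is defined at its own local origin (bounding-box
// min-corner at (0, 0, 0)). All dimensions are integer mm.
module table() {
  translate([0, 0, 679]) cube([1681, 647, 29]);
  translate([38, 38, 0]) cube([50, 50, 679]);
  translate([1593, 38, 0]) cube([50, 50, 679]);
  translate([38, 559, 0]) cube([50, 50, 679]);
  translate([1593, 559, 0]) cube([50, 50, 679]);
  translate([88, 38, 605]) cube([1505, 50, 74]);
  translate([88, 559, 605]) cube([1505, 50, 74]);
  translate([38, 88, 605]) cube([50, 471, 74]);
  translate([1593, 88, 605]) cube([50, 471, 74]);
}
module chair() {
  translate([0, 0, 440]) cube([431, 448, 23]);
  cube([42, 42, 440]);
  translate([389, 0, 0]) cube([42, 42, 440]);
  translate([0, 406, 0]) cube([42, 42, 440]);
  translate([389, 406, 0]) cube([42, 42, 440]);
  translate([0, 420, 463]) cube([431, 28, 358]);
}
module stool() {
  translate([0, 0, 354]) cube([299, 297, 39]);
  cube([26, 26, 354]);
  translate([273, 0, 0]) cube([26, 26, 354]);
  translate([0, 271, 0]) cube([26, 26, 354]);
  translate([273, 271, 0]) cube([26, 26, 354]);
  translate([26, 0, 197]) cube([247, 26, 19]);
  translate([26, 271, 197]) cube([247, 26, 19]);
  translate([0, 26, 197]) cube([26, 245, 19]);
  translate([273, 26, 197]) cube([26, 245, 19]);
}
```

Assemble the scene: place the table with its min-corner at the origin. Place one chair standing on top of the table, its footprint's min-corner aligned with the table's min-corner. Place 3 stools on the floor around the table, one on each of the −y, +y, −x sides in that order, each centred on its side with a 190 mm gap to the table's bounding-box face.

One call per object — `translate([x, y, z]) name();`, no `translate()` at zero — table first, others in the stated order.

table();
translate([0, 0, 708]) chair();
translate([691, -487, 0]) stool();
translate([691, 837, 0]) stool();
translate([-489, 175, 0]) stool();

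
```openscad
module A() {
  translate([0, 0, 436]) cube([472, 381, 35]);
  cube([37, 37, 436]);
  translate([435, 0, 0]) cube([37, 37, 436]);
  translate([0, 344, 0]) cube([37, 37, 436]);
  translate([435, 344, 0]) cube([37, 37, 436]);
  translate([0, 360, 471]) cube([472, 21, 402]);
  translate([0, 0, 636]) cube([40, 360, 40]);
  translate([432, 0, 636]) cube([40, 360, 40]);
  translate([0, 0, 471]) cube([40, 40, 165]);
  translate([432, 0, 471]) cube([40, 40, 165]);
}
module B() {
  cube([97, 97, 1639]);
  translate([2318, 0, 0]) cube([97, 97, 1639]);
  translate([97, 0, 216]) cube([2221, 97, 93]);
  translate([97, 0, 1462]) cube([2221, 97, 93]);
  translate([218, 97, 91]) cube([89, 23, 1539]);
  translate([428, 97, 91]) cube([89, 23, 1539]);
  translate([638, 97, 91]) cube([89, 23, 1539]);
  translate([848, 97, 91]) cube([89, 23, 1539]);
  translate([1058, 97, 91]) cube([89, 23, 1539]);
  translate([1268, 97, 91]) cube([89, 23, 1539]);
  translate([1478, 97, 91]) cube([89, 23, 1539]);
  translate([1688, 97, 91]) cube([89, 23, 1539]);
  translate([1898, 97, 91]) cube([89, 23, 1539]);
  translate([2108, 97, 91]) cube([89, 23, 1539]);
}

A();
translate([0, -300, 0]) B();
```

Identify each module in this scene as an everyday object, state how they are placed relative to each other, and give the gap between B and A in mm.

The fence section's nearest face is 180 mm from the chair's −y face.

A is a chair. B is a fence section. The fence section is on the floor beside the chair on its −y side. The gap between the fence section and the chair is 180 mm.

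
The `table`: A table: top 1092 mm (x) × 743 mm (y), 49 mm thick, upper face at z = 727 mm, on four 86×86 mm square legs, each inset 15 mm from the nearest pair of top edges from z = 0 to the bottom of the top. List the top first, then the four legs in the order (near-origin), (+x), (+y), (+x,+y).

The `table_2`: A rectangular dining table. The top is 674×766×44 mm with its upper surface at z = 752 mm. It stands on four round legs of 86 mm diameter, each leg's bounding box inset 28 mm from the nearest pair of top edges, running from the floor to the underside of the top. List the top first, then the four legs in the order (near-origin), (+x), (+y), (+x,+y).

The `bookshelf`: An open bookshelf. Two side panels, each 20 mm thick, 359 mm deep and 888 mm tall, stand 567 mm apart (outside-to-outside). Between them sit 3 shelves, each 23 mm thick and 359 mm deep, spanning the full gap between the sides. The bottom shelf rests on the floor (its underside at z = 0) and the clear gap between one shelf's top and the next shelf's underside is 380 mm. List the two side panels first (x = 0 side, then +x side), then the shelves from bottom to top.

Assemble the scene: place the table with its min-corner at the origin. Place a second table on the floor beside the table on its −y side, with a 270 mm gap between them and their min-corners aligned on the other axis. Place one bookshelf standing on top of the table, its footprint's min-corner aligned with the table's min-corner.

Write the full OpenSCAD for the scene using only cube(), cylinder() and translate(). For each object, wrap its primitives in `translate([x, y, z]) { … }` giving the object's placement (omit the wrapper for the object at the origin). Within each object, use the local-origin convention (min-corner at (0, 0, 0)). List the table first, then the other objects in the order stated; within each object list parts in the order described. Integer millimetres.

translate([0, 0, 678]) cube([1092, 743, 49]);
translate([15, 15, 0]) cube([86, 86, 678]);
translate([991, 15, 0]) cube([86, 86, 678]);
translate([15, 642, 0]) cube([86, 86, 678]);
translate([991, 642, 0]) cube([86, 86, 678]);
translate([0, -1036, 0]) {
  translate([0, 0, 708]) cube([674, 766, 44]);
  translate([71, 71, 0]) cylinder(h = 708, r = 43);
  translate([603, 71, 0]) cylinder(h = 708, r = 43);
  translate([71, 695, 0]) cylinder(h = 708, r = 43);
  translate([603, 695, 0]) cylinder(h = 708, r = 43);
}
translate([0, 0, 727]) {
  cube([20, 359, 888]);
  translate([547, 0, 0]) cube([20, 359, 888]);
  translate([20, 0, 0]) cube([527, 359, 23]);
  translate([20, 0, 403]) cube([527, 359, 23]);
  translate([20, 0, 806]) cube([527, 359, 23]);
}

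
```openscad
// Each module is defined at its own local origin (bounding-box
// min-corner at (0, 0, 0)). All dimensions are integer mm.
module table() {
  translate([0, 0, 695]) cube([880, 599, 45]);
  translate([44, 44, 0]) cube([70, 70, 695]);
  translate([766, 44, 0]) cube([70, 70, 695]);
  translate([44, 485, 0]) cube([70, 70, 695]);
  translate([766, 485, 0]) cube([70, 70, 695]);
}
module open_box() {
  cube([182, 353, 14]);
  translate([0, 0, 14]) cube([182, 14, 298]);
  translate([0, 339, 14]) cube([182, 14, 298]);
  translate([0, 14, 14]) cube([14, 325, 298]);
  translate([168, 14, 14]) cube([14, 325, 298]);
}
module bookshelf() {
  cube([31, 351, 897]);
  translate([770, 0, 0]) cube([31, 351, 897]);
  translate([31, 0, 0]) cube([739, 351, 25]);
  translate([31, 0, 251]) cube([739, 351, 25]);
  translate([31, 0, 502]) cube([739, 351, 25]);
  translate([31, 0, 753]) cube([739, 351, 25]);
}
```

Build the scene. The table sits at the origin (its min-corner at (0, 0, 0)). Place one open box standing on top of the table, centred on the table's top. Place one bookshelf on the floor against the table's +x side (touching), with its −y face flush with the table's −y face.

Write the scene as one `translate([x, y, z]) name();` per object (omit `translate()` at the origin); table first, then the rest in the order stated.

table();
translate([349, 123, 740]) open_box();
translate([880, 0, 0]) bookshelf();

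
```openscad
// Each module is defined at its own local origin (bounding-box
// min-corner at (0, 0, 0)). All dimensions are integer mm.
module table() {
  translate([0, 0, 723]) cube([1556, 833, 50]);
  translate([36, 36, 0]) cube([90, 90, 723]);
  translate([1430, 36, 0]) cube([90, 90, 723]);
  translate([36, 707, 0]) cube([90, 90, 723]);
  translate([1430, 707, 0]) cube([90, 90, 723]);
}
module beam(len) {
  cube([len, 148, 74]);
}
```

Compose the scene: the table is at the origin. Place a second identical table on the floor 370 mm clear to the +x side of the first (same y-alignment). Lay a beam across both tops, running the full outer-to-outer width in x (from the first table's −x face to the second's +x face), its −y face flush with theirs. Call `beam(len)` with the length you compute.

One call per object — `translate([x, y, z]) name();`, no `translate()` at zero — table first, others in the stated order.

table();
translate([1926, 0, 0]) table();
translate([0, 0, 773]) beam(3482);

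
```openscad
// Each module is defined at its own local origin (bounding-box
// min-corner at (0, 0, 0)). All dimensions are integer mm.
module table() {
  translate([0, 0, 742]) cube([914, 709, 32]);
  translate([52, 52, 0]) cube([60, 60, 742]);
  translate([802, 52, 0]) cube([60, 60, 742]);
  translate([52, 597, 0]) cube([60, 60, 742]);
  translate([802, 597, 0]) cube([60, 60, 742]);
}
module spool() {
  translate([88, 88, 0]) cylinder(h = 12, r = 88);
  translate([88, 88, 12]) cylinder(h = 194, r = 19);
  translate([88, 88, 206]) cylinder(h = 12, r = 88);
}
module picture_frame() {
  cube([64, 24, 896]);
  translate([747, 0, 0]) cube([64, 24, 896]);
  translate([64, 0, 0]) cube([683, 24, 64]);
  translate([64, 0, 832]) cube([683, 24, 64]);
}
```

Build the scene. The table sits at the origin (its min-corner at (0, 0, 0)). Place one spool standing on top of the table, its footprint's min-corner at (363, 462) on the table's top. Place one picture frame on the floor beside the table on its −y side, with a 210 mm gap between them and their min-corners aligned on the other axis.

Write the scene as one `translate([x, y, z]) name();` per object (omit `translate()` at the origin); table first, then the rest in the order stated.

table();
translate([363, 462, 774]) spool();
translate([0, -234, 0]) picture_frame();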